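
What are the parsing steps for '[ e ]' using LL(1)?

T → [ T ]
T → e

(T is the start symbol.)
LL(1) parsing maintains a stack (initially the start symbol over $) and the input. At each step: if the stack top is a terminal, match it against the current input token; if it is a non-terminal N, replace it with the RHS of M[N, lookahead] (the unique production whose predict set contains the lookahead).

Stack is shown with the top on the left.

Stack    Input    Action
------------------------
T $      [ e ] $  output T → [ T ]
[ T ] $  [ e ] $  match '['
T ] $    e ] $    output T → e
e ] $    e ] $    match 'e'
] $      ] $      match ']'
$        $        accept

The string is accepted.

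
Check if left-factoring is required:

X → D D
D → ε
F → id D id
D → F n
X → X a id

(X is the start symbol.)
Left-factoring is needed when two productions for the same non-terminal
share a common prefix on the right-hand side.

Productions for X:
  X → D D
  X → X a id
Productions for D:
  D → ε
  D → F n

No common prefixes found.

Answer: No, left-factoring is not needed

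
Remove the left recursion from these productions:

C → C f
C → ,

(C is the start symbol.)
C → , C'
C' → f C'
C' → ε

C is directly left-recursive. The standard transformation for
  A → A α₁ | ... | A α_m | β₁ | ... | β_n
is
  A  → β₁ A' | ... | β_n A'
  A' → α₁ A' | ... | α_m A' | ε

C → , becomes C → , C'
C → C f becomes C' → f C'
Add C' → ε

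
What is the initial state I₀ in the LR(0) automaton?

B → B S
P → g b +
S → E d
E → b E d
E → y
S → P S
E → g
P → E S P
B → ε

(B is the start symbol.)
{ [B → . B S], [B → .], [B' → . B] }

First, augment the grammar with B' → B
I₀ = CLOSURE({ [B' → . B] }):
  [B' → . B] has the dot before B: add [B → . B S], [B → .]
No further items can be added.

I₀ = { [B → . B S], [B → .], [B' → . B] }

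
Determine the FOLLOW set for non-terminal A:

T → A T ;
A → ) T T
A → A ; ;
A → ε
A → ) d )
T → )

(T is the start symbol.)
{ ')', ';' }

In T → A T ;: A is followed by T ';', add FIRST(T ';') \ {ε} = { ')', ';' }
In A → A ; ;: A is followed by ';' ';', add FIRST(';' ';') \ {ε} = { ';' }

Taking the union: FOLLOW(A) = { ')', ';' }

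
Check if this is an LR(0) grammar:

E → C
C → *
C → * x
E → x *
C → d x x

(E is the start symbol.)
A grammar is LR(0) if no state in the canonical LR(0) collection has:
  - both a shift item (dot before a terminal) and a complete item (shift-reduce conflict), or
  - two or more complete items (reduce-reduce conflict; the accept item [E' → E .] counts as a complete item here).

Augment with E' → E and build the canonical LR(0) collection (I0 = CLOSURE({[E' → . E]}), then GOTO on every symbol after a dot until no new states appear). It has 10 states:
  I0: { [C → . * x], [C → . *], [C → . d x x], [E → . C], [E → . x *], [E' → . E] }  — shift
  I1: { [C → * . x], [C → * .] }  — shift, reduce
  I2: { [E → C .] }  — reduce
  I3: { [E' → E .] }  — accept
  I4: { [C → d . x x] }  — shift
  I5: { [E → x . *] }  — shift
  I6: { [E → x * .] }  — reduce
  I7: { [C → d x . x] }  — shift
  I8: { [C → d x x .] }  — reduce
  I9: { [C → * x .] }  — reduce

Conflict in state I1:
  Shift-reduce conflict between [C → * .] and [C → * . x]
So the grammar is NOT LR(0).

Answer: No. Shift-reduce conflict between [C → * .] and [C → * . x]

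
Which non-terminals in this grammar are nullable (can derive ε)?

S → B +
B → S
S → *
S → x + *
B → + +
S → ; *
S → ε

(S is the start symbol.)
{ 'B', 'S' }

A non-terminal is nullable if it can derive ε (the empty string): either it has an ε-production, or it has a production whose right-hand side consists entirely of nullable non-terminals.

ε-productions: S → ε
So S is immediately nullable.
B → S: every symbol on the right is nullable, so B is nullable too.
Every non-terminal is now nullable.
Nullable = { 'B', 'S' }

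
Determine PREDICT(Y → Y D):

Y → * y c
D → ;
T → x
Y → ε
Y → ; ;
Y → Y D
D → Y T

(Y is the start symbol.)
PREDICT(Y → Y D) = (FIRST(RHS) \ {ε}) ∪ (FOLLOW(Y) if ε ∈ FIRST(RHS), i.e. RHS ⇒* ε)
FIRST(Y) = { '*', ';', 'x', ε }
FIRST(D) = { '*', ';', 'x' }
FIRST(Y D) = { '*', ';', 'x' }
ε ∉ FIRST(Y D), so FOLLOW(Y) is not added.
PREDICT(Y → Y D) = { '*', ';', 'x' }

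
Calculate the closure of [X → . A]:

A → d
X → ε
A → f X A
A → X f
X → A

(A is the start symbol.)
Start with: [X → . A]
  [X → . A] has the dot before A: add [A → . d], [A → . f X A], [A → . X f]
  [A → . X f] has the dot before X: add [X → .]
No further items can be added.

CLOSURE = { [A → . X f], [A → . d], [A → . f X A], [X → . A], [X → .] }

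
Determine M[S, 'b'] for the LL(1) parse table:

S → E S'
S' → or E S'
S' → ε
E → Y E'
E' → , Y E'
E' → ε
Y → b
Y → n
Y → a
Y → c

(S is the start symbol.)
S → E S'

To find M[S, 'b'], we find productions for S where 'b' is in the predict set (PREDICT(N → α) = (FIRST(α) \ {ε}) ∪ (FOLLOW(N) if α ⇒* ε)).

Relevant sets:
  FIRST(E) = { 'a', 'b', 'c', 'n' }

S → E S': PREDICT = { 'a', 'b', 'c', 'n' }
  'b' is in predict set, so this production goes in M[S, 'b']

M[S, 'b'] = S → E S'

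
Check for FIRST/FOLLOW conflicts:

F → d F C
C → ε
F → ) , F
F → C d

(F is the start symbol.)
Nullable non-terminals: C.
C has a nullable alternative but only one production, so nothing to check.

F has no nullable alternative, so no FIRST/FOLLOW check is needed there.

No FIRST/FOLLOW conflicts found.

Answer: No FIRST/FOLLOW conflicts.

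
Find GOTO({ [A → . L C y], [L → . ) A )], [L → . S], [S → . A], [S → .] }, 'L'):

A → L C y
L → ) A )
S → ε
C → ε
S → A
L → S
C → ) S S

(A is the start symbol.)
GOTO(I, 'L') = CLOSURE({ [A → αX.β] : [A → α.Xβ] ∈ I, X = 'L' })

Items with dot before 'L', with the dot advanced:
  [A → . L C y] → [A → L . C y]
Closure of the advanced items:
  [A → L . C y] has the dot before C: add [C → .], [C → . ) S S]

GOTO = { [A → L . C y], [C → . ) S S], [C → .] }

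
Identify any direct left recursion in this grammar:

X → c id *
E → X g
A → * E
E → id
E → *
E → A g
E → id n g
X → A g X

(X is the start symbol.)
Direct left recursion occurs when N → N α for some non-terminal N (the right-hand side begins with the left-hand side itself).

X → c id *: starts with c
E → X g: starts with X
A → * E: starts with '*'
E → id: starts with id
E → *: starts with '*'
E → A g: starts with A
E → id n g: starts with id
X → A g X: starts with A

No direct left recursion found.

Answer: No direct left recursion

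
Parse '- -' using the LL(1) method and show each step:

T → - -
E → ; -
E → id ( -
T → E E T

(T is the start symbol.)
LL(1) parsing maintains a stack (initially the start symbol over $) and the input. At each step: if the stack top is a terminal, match it against the current input token; if it is a non-terminal N, replace it with the RHS of M[N, lookahead] (the unique production whose predict set contains the lookahead).

Stack is shown with the top on the left.

Stack  Input  Action
--------------------
T $    - - $  output T → - -
- - $  - - $  match '-'
- $    - $    match '-'
$      $      accept

The string is accepted.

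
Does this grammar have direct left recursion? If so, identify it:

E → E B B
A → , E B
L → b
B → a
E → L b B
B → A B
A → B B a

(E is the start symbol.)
Yes, E is left-recursive

E → E B B: LEFT RECURSIVE (starts with E)
A → , E B: starts with ','
L → b: starts with b
B → a: starts with a
E → L b B: starts with L
B → A B: starts with A
A → B B a: starts with B

The grammar has direct left recursion on: E.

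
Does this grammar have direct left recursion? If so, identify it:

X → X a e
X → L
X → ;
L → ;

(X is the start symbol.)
Yes, X is left-recursive

Direct left recursion occurs when N → N α for some non-terminal N (the right-hand side begins with the left-hand side itself).

X → X a e: LEFT RECURSIVE (starts with X)
X → L: starts with L
X → ;: starts with ';'
L → ;: starts with ';'

The grammar has direct left recursion on: X.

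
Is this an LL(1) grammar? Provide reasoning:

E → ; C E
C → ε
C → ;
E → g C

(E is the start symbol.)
No. Predict set conflict for C: { ';' }

Relevant sets:
  FOLLOW(C) = { $, ';', 'g' }

For E:
  PREDICT(E → ';' C E) = { ';' }
  PREDICT(E → g C) = { 'g' }
For C:
  PREDICT(C → ε) = { $, ';', 'g' }
  PREDICT(C → ';') = { ';' }

Conflict found: Predict set conflict for C: { ';' }
The grammar is NOT LL(1).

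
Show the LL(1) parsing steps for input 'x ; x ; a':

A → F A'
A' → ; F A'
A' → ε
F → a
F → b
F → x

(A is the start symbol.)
Stack is shown with the top on the left.

Stack     Input        Action
-----------------------------
A $       x ; x ; a $  output A → F A'
F A' $    x ; x ; a $  output F → x
x A' $    x ; x ; a $  match 'x'
A' $      ; x ; a $    output A' → ; F A'
; F A' $  ; x ; a $    match ';'
F A' $    x ; a $      output F → x
x A' $    x ; a $      match 'x'
A' $      ; a $        output A' → ; F A'
; F A' $  ; a $        match ';'
F A' $    a $          output F → a
a A' $    a $          match 'a'
A' $      $            output A' → ε
$         $            accept

The string is accepted.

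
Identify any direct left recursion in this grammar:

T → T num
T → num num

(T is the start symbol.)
T → T num: LEFT RECURSIVE (starts with T)
T → num num: starts with num

The grammar has direct left recursion on: T.

Answer: Yes, T is left-recursive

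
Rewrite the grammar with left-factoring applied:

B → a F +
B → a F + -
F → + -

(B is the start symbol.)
Left-factoring transforms A → αβ₁ | αβ₂ into A → αA' and A' → β₁ | β₂
(α is the longest common prefix among the alternatives). Repeat until
no nonterminal has two alternatives with a common prefix.

Round 1: B has alternatives sharing prefix 'a F +'. Introduce B': B → a F + B'
  Add: B' → ε
  Add: B' → -

No remaining common prefixes — done.

Resulting grammar:
B → a F + B'
B' → ε
B' → -
F → + -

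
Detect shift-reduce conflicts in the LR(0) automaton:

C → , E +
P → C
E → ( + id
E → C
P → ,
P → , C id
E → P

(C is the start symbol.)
Yes — I4: [P → , .] vs [C → . , E +]; I9: [E → C .] vs [P → , C . id]

A shift-reduce conflict occurs when an LR(0) state has both:
  - a complete (reduce) item [A → α .] (dot at the end), and
  - a shift item [B → β . c γ] (dot before a terminal).

Augment with C' → C and build the canonical LR(0) collection (I0 = CLOSURE({[C' → . C]}), then GOTO on every symbol after a dot until no new states appear). It has 13 states:
  I0: { [C → . , E +], [C' → . C] }  — shift
  I1: { [C → , . E +], [C → . , E +], [E → . ( + id], [E → . C], [E → . P], [P → . , C id], [P → . ,], [P → . C] }  — shift
  I2: { [C' → C .] }  — accept
  I3: { [E → ( . + id] }  — shift
  I4: { [C → , . E +], [C → . , E +], [E → . ( + id], [E → . C], [E → . P], [P → , . C id], [P → , .], [P → . , C id], [P → . ,], [P → . C] }  — shift, reduce
  I5: { [E → C .], [P → C .] }  — 2 reduces
  I6: { [C → , E . +] }  — shift
  I7: { [E → P .] }  — reduce
  I8: { [C → , E + .] }  — reduce
  I9: { [E → C .], [P → , C . id], [P → C .] }  — shift, 2 reduces
  I10: { [P → , C id .] }  — reduce
  I11: { [E → ( + . id] }  — shift
  I12: { [E → ( + id .] }  — reduce

I4 contains reduce item [P → , .] and shift items [C → . , E +], [E → . ( + id], [P → . ,], [P → . , C id] — shift-reduce conflict.
I9 contains reduce items [E → C .], [P → C .] and shift item [P → , C . id] — shift-reduce conflict.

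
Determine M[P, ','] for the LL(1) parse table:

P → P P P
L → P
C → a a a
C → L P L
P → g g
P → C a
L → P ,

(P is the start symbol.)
Empty (error entry)

To find M[P, ','], we find productions for P where ',' is in the predict set (PREDICT(N → α) = (FIRST(α) \ {ε}) ∪ (FOLLOW(N) if α ⇒* ε)).

Relevant sets:
  FIRST(P) = { 'a', 'g' }
  FIRST(C) = { 'a', 'g' }

P → P P P: PREDICT = { 'a', 'g' }
P → g g: PREDICT = { 'g' }
P → C a: PREDICT = { 'a', 'g' }

M[P, ','] is empty (no production applies)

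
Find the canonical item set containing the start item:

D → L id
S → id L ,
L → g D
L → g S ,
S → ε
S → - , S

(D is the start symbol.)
First, augment the grammar with D' → D
I₀ = CLOSURE({ [D' → . D] }):
  [D' → . D] has the dot before D: add [D → . L id]
  [D → . L id] has the dot before L: add [L → . g D], [L → . g S ,]
No further items can be added.

I₀ = { [D → . L id], [D' → . D], [L → . g D], [L → . g S ,] }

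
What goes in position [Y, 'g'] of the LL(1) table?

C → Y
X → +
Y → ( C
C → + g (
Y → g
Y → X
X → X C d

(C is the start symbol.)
Y → g

To find M[Y, 'g'], we find productions for Y where 'g' is in the predict set (PREDICT(N → α) = (FIRST(α) \ {ε}) ∪ (FOLLOW(N) if α ⇒* ε)).

Relevant sets:
  FIRST(X) = { '+' }

Y → ( C: PREDICT = { '(' }
Y → g: PREDICT = { 'g' }
  'g' is in predict set, so this production goes in M[Y, 'g']
Y → X: PREDICT = { '+' }

M[Y, 'g'] = Y → g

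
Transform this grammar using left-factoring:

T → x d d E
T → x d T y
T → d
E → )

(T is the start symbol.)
Left-factoring transforms A → αβ₁ | αβ₂ into A → αA' and A' → β₁ | β₂
(α is the longest common prefix among the alternatives). Repeat until
no nonterminal has two alternatives with a common prefix.

Round 1: T has alternatives sharing prefix 'x d'. Introduce T': T → x d T'
  Add: T' → d E
  Add: T' → T y

No remaining common prefixes — done.

Resulting grammar:
T → x d T'
T' → d E
T' → T y
T → d
E → )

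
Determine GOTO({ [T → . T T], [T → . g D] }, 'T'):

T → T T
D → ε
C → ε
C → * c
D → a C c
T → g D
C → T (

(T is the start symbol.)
GOTO(I, 'T') = CLOSURE({ [A → αX.β] : [A → α.Xβ] ∈ I, X = 'T' })

Items with dot before 'T', with the dot advanced:
  [T → . T T] → [T → T . T]
Closure of the advanced items:
  [T → T . T] has the dot before T: add [T → . T T], [T → . g D]

GOTO = { [T → . T T], [T → . g D], [T → T . T] }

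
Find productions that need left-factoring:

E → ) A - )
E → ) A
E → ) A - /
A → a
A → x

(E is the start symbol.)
Left-factoring is needed when two productions for the same non-terminal
share a common prefix on the right-hand side.

Productions for E:
  E → ) A - )
  E → ) A
  E → ) A - /
Productions for A:
  A → a
  A → x

Found common prefix ') A' in productions for E

Answer: Yes, E has productions with common prefix ') A'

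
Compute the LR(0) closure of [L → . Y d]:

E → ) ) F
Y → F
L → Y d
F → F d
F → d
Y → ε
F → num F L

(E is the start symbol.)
To compute CLOSURE, for each item [A → α.Bβ] where B is a non-terminal, add [B → .γ] for all productions B → γ; repeat for the newly added items until nothing changes.

Start with: [L → . Y d]
  [L → . Y d] has the dot before Y: add [Y → . F], [Y → .]
  [Y → . F] has the dot before F: add [F → . F d], [F → . d], [F → . num F L]
No further items can be added.

CLOSURE = { [F → . F d], [F → . d], [F → . num F L], [L → . Y d], [Y → . F], [Y → .] }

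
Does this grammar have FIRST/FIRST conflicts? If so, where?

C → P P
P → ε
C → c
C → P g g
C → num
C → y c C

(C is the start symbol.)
FIRST sets of the non-terminals at (or reachable through a nullable prefix from) the front of some alternative:
  FIRST(P) = { ε }

Productions for C:
  C → P P: FIRST = { ε }
  C → c: FIRST = { 'c' }
  C → P g g: FIRST = { 'g' }
  C → num: FIRST = { 'num' }
  C → y c C: FIRST = { 'y' }
P has only one production, so no FIRST/FIRST conflict is possible there.

All alternatives of each non-terminal have pairwise disjoint FIRST sets.

Answer: No FIRST/FIRST conflicts.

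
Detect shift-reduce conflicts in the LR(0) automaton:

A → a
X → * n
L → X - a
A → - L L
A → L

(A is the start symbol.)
A shift-reduce conflict occurs when an LR(0) state has both:
  - a complete (reduce) item [A → α .] (dot at the end), and
  - a shift item [B → β . c γ] (dot before a terminal).

Augment with A' → A and build the canonical LR(0) collection (I0 = CLOSURE({[A' → . A]}), then GOTO on every symbol after a dot until no new states appear). It has 12 states:
  I0: { [A → . - L L], [A → . L], [A → . a], [A' → . A], [L → . X - a], [X → . * n] }  — shift
  I1: { [X → * . n] }  — shift
  I2: { [A → - . L L], [L → . X - a], [X → . * n] }  — shift
  I3: { [A' → A .] }  — accept
  I4: { [A → L .] }  — reduce
  I5: { [L → X . - a] }  — shift
  I6: { [A → a .] }  — reduce
  I7: { [L → X - . a] }  — shift
  I8: { [L → X - a .] }  — reduce
  I9: { [A → - L . L], [L → . X - a], [X → . * n] }  — shift
  I10: { [A → - L L .] }  — reduce
  I11: { [X → * n .] }  — reduce

No state contains both a complete item and a shift item.

Answer: No shift-reduce conflicts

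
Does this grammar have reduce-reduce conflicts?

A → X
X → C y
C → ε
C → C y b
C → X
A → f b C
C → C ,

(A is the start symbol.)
Yes — I3: [A → X .] vs [C → X .]

A reduce-reduce conflict occurs when an LR(0) state has two complete items [A → α .] and [B → β .] — both call for a reduction, and with no lookahead the parser cannot choose between them.

Augment with A' → A and build the canonical LR(0) collection (I0 = CLOSURE({[A' → . A]}), then GOTO on every symbol after a dot until no new states appear). It has 11 states:
  I0: { [A → . X], [A → . f b C], [A' → . A], [C → . C ,], [C → . C y b], [C → . X], [C → .], [X → . C y] }  — shift, reduce
  I1: { [A' → A .] }  — accept
  I2: { [C → C . ,], [C → C . y b], [X → C . y] }  — shift
  I3: { [A → X .], [C → X .] }  — 2 reduces
  I4: { [A → f . b C] }  — shift
  I5: { [A → f b . C], [C → . C ,], [C → . C y b], [C → . X], [C → .], [X → . C y] }  — reduce
  I6: { [A → f b C .], [C → C . ,], [C → C . y b], [X → C . y] }  — shift, reduce
  I7: { [C → X .] }  — reduce
  I8: { [C → C , .] }  — reduce
  I9: { [C → C y . b], [X → C y .] }  — shift, reduce
  I10: { [C → C y b .] }  — reduce

I3 contains complete items [A → X .], [C → X .] — reduce-reduce conflict.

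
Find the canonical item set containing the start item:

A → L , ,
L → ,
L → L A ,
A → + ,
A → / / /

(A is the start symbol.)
{ [A → . + ,], [A → . / / /], [A → . L , ,], [A' → . A], [L → . ,], [L → . L A ,] }

First, augment the grammar with A' → A
I₀ = CLOSURE({ [A' → . A] }):
  [A' → . A] has the dot before A: add [A → . L , ,], [A → . + ,], [A → . / / /]
  [A → . L , ,] has the dot before L: add [L → . ,], [L → . L A ,]
No further items can be added.

I₀ = { [A → . + ,], [A → . / / /], [A → . L , ,], [A' → . A], [L → . ,], [L → . L A ,] }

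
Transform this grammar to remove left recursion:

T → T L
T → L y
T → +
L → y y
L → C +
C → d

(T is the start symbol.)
T → L y T'
T → + T'
T' → L T'
T' → ε
L → y y
L → C +
C → d

T is directly left-recursive. The standard transformation for
  A → A α₁ | ... | A α_m | β₁ | ... | β_n
is
  A  → β₁ A' | ... | β_n A'
  A' → α₁ A' | ... | α_m A' | ε

T → L y becomes T → L y T'
T → + becomes T → + T'
T → T L becomes T' → L T'
Add T' → ε

Productions for other non-terminals are unchanged:
  L → y y
  L → C +
  C → d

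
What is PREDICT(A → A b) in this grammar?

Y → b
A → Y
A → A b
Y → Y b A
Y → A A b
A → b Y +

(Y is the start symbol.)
PREDICT(A → A b) = (FIRST(RHS) \ {ε}) ∪ (FOLLOW(A) if ε ∈ FIRST(RHS), i.e. RHS ⇒* ε)
FIRST(A) = { 'b' }
FIRST(A b) = { 'b' }
ε ∉ FIRST(A b), so FOLLOW(A) is not added.
PREDICT(A → A b) = { 'b' }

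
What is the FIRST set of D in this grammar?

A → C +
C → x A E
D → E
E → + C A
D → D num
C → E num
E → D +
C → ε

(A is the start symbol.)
{ '+' }

To compute FIRST(D), examine every production with D on the left-hand side, reading each right-hand side left to right until a non-nullable symbol is reached.

FIRST sets of the other non-terminals involved (by the same procedure, iterated to a fixed point):
  FIRST(E) = { '+' }

From D → E:
  - E is a non-terminal: add FIRST(E) \ {ε} = { '+' }
    E is not nullable, so stop
From D → D num:
  - D is the symbol being defined: contributes nothing new
    D is not nullable, so stop

Collecting: FIRST(D) = { '+' }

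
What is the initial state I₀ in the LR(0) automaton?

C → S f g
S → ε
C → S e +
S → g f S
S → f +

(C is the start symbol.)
First, augment the grammar with C' → C
I₀ = CLOSURE({ [C' → . C] }):
  [C' → . C] has the dot before C: add [C → . S f g], [C → . S e +]
  [C → . S f g] has the dot before S: add [S → .], [S → . g f S], [S → . f +]
No further items can be added.

I₀ = { [C → . S e +], [C → . S f g], [C' → . C], [S → . f +], [S → . g f S], [S → .] }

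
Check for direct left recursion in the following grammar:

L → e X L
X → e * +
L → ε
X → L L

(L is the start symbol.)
No direct left recursion

Direct left recursion occurs when N → N α for some non-terminal N (the right-hand side begins with the left-hand side itself).

L → e X L: starts with e
X → e * +: starts with e
L → ε: starts with ε
X → L L: starts with L

No direct left recursion found.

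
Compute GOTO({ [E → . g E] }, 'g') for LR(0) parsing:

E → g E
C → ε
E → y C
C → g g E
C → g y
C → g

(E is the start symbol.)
GOTO(I, 'g') = CLOSURE({ [A → αX.β] : [A → α.Xβ] ∈ I, X = 'g' })

Items with dot before 'g', with the dot advanced:
  [E → . g E] → [E → g . E]
Closure of the advanced items:
  [E → g . E] has the dot before E: add [E → . g E], [E → . y C]

GOTO = { [E → . g E], [E → . y C], [E → g . E] }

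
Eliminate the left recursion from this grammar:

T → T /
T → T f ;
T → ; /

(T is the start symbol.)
T is directly left-recursive. The standard transformation for
  A → A α₁ | ... | A α_m | β₁ | ... | β_n
is
  A  → β₁ A' | ... | β_n A'
  A' → α₁ A' | ... | α_m A' | ε

T → ; / becomes T → ; / T'
T → T / becomes T' → / T'
T → T f ; becomes T' → f ; T'
Add T' → ε

Resulting grammar:
T → ; / T'
T' → / T'
T' → f ; T'
T' → ε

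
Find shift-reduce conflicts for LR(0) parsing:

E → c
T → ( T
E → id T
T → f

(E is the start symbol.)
No shift-reduce conflicts

Augment with E' → E and build the canonical LR(0) collection (I0 = CLOSURE({[E' → . E]}), then GOTO on every symbol after a dot until no new states appear). It has 8 states:
  I0: { [E → . c], [E → . id T], [E' → . E] }  — shift
  I1: { [E' → E .] }  — accept
  I2: { [E → c .] }  — reduce
  I3: { [E → id . T], [T → . ( T], [T → . f] }  — shift
  I4: { [T → ( . T], [T → . ( T], [T → . f] }  — shift
  I5: { [E → id T .] }  — reduce
  I6: { [T → f .] }  — reduce
  I7: { [T → ( T .] }  — reduce

No state contains both a complete item and a shift item.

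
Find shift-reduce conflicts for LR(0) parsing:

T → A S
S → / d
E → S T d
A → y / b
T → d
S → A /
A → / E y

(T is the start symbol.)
A shift-reduce conflict occurs when an LR(0) state has both:
  - a complete (reduce) item [A → α .] (dot at the end), and
  - a shift item [B → β . c γ] (dot before a terminal).

Augment with T' → T and build the canonical LR(0) collection (I0 = CLOSURE({[T' → . T]}), then GOTO on every symbol after a dot until no new states appear). It has 18 states:
  I0: { [A → . / E y], [A → . y / b], [T → . A S], [T → . d], [T' → . T] }  — shift
  I1: { [A → . / E y], [A → . y / b], [A → / . E y], [E → . S T d], [S → . / d], [S → . A /] }  — shift
  I2: { [A → . / E y], [A → . y / b], [S → . / d], [S → . A /], [T → A . S] }  — shift
  I3: { [T' → T .] }  — accept
  I4: { [T → d .] }  — reduce
  I5: { [A → y . / b] }  — shift
  I6: { [A → y / . b] }  — shift
  I7: { [A → y / b .] }  — reduce
  I8: { [A → . / E y], [A → . y / b], [A → / . E y], [E → . S T d], [S → . / d], [S → . A /], [S → / . d] }  — shift
  I9: { [S → A . /] }  — shift
  I10: { [T → A S .] }  — reduce
  I11: { [S → A / .] }  — reduce
  I12: { [A → / E . y] }  — shift
  I13: { [A → . / E y], [A → . y / b], [E → S . T d], [T → . A S], [T → . d] }  — shift
  I14: { [S → / d .] }  — reduce
  I15: { [E → S T . d] }  — shift
  I16: { [E → S T d .] }  — reduce
  I17: { [A → / E y .] }  — reduce

No state contains both a complete item and a shift item.

Answer: No shift-reduce conflicts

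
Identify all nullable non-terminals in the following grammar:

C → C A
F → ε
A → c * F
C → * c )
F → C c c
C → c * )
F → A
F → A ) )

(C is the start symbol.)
{ 'F' }

ε-productions: F → ε
So F is immediately nullable.
No further non-terminal can be added: every production for the remaining non-terminals contains a terminal or a non-nullable non-terminal.
Nullable = { 'F' }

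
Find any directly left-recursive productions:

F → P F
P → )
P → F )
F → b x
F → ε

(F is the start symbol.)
No direct left recursion

Direct left recursion occurs when N → N α for some non-terminal N (the right-hand side begins with the left-hand side itself).

F → P F: starts with P
P → ): starts with ')'
P → F ): starts with F
F → b x: starts with b
F → ε: starts with ε

No direct left recursion found.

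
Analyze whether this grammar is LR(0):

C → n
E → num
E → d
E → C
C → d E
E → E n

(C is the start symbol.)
A grammar is LR(0) if no state in the canonical LR(0) collection has:
  - both a shift item (dot before a terminal) and a complete item (shift-reduce conflict), or
  - two or more complete items (reduce-reduce conflict; the accept item [C' → C .] counts as a complete item here).

Augment with C' → C and build the canonical LR(0) collection (I0 = CLOSURE({[C' → . C]}), then GOTO on every symbol after a dot until no new states appear). It has 9 states:
  I0: { [C → . d E], [C → . n], [C' → . C] }  — shift
  I1: { [C' → C .] }  — accept
  I2: { [C → . d E], [C → . n], [C → d . E], [E → . C], [E → . E n], [E → . d], [E → . num] }  — shift
  I3: { [C → n .] }  — reduce
  I4: { [E → C .] }  — reduce
  I5: { [C → d E .], [E → E . n] }  — shift, reduce
  I6: { [C → . d E], [C → . n], [C → d . E], [E → . C], [E → . E n], [E → . d], [E → . num], [E → d .] }  — shift, reduce
  I7: { [E → num .] }  — reduce
  I8: { [E → E n .] }  — reduce

Conflict in state I5:
  Shift-reduce conflict between [C → d E .] and [E → E . n]
So the grammar is NOT LR(0).

Answer: No. Shift-reduce conflict between [C → d E .] and [E → E . n]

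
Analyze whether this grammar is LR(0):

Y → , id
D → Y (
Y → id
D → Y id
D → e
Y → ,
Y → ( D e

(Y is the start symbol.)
A grammar is LR(0) if no state in the canonical LR(0) collection has:
  - both a shift item (dot before a terminal) and a complete item (shift-reduce conflict), or
  - two or more complete items (reduce-reduce conflict; the accept item [Y' → Y .] counts as a complete item here).

Augment with Y' → Y and build the canonical LR(0) collection (I0 = CLOSURE({[Y' → . Y]}), then GOTO on every symbol after a dot until no new states appear). It has 12 states:
  I0: { [Y → . ( D e], [Y → . , id], [Y → . ,], [Y → . id], [Y' → . Y] }  — shift
  I1: { [D → . Y (], [D → . Y id], [D → . e], [Y → ( . D e], [Y → . ( D e], [Y → . , id], [Y → . ,], [Y → . id] }  — shift
  I2: { [Y → , . id], [Y → , .] }  — shift, reduce
  I3: { [Y' → Y .] }  — accept
  I4: { [Y → id .] }  — reduce
  I5: { [Y → , id .] }  — reduce
  I6: { [Y → ( D . e] }  — shift
  I7: { [D → Y . (], [D → Y . id] }  — shift
  I8: { [D → e .] }  — reduce
  I9: { [D → Y ( .] }  — reduce
  I10: { [D → Y id .] }  — reduce
  I11: { [Y → ( D e .] }  — reduce

Conflict in state I2:
  Shift-reduce conflict between [Y → , .] and [Y → , . id]
So the grammar is NOT LR(0).

Answer: No. Shift-reduce conflict between [Y → , .] and [Y → , . id]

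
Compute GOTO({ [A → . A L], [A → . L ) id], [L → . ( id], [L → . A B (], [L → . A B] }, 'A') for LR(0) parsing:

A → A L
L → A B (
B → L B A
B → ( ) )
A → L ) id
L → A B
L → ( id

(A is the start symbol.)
{ [A → . A L], [A → . L ) id], [A → A . L], [B → . ( ) )], [B → . L B A], [L → . ( id], [L → . A B (], [L → . A B], [L → A . B (], [L → A . B] }

GOTO(I, 'A') = CLOSURE({ [A → αX.β] : [A → α.Xβ] ∈ I, X = 'A' })

Items with dot before 'A', with the dot advanced:
  [A → . A L] → [A → A . L]
  [L → . A B] → [L → A . B]
  [L → . A B (] → [L → A . B (]
Closure of the advanced items:
  [A → A . L] has the dot before L: add [L → . A B (], [L → . A B], [L → . ( id]
  [L → A . B] has the dot before B: add [B → . L B A], [B → . ( ) )]
  [L → . A B (] has the dot before A: add [A → . A L], [A → . L ) id]

GOTO = { [A → . A L], [A → . L ) id], [A → A . L], [B → . ( ) )], [B → . L B A], [L → . ( id], [L → . A B (], [L → . A B], [L → A . B (], [L → A . B] }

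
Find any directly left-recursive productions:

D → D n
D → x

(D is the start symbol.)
Yes, D is left-recursive

D → D n: LEFT RECURSIVE (starts with D)
D → x: starts with x

The grammar has direct left recursion on: D.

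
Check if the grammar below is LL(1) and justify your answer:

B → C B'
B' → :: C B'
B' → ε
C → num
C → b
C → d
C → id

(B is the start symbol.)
Yes, the grammar is LL(1).

Relevant sets:
  FOLLOW(B') = { $ }

For B':
  PREDICT(B' → :: C B') = { '::' }
  PREDICT(B' → ε) = { $ }
For C:
  PREDICT(C → num) = { 'num' }
  PREDICT(C → b) = { 'b' }
  PREDICT(C → d) = { 'd' }
  PREDICT(C → id) = { 'id' }
B has a single production, so nothing to check there.

All predict sets are disjoint. The grammar IS LL(1).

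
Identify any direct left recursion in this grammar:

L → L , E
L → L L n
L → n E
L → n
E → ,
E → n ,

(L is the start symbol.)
Yes, L is left-recursive

Direct left recursion occurs when N → N α for some non-terminal N (the right-hand side begins with the left-hand side itself).

L → L , E: LEFT RECURSIVE (starts with L)
L → L L n: LEFT RECURSIVE (starts with L)
L → n E: starts with n
L → n: starts with n
E → ,: starts with ','
E → n ,: starts with n

The grammar has direct left recursion on: L.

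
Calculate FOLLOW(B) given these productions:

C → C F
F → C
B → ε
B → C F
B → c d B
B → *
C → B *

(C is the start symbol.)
To compute FOLLOW(B), find every occurrence of B on a right-hand side N → α B β: add FIRST(β) \ {ε}, and if β is empty or nullable also add FOLLOW(N). Iterate to a fixed point.

In B → c d B: B is at the end; this adds FOLLOW(B) to itself — nothing new
In C → B *: B is followed by '*', add FIRST('*') \ {ε} = { '*' }

Taking the union: FOLLOW(B) = { '*' }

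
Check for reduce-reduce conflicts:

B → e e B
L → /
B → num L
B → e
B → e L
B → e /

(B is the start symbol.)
Augment with B' → B and build the canonical LR(0) collection (I0 = CLOSURE({[B' → . B]}), then GOTO on every symbol after a dot until no new states appear). It has 10 states:
  I0: { [B → . e /], [B → . e L], [B → . e e B], [B → . e], [B → . num L], [B' → . B] }  — shift
  I1: { [B' → B .] }  — accept
  I2: { [B → e . /], [B → e . L], [B → e . e B], [B → e .], [L → . /] }  — shift, reduce
  I3: { [B → num . L], [L → . /] }  — shift
  I4: { [L → / .] }  — reduce
  I5: { [B → num L .] }  — reduce
  I6: { [B → e / .], [L → / .] }  — 2 reduces
  I7: { [B → e L .] }  — reduce
  I8: { [B → . e /], [B → . e L], [B → . e e B], [B → . e], [B → . num L], [B → e e . B] }  — shift
  I9: { [B → e e B .] }  — reduce

I6 contains complete items [B → e / .], [L → / .] — reduce-reduce conflict.

Answer: Yes — I6: [B → e / .] vs [L → / .]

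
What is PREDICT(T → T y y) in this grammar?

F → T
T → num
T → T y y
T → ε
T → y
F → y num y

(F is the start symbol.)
{ 'num', 'y' }

PREDICT(T → T y y) = (FIRST(RHS) \ {ε}) ∪ (FOLLOW(T) if ε ∈ FIRST(RHS), i.e. RHS ⇒* ε)
FIRST(T) = { 'num', 'y', ε }
FIRST(T y y) = { 'num', 'y' }
ε ∉ FIRST(T y y), so FOLLOW(T) is not added.
PREDICT(T → T y y) = { 'num', 'y' }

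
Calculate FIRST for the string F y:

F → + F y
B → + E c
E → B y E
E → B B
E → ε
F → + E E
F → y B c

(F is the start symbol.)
{ '+', 'y' }

FIRST sets of the non-terminals involved (from the grammar, by fixed-point iteration):
  FIRST(F) = { '+', 'y' }

To compute FIRST(F y), process the symbols left to right:
Symbol F is a non-terminal. Add FIRST(F) \ {ε} = { '+', 'y' }
F is not nullable (ε ∉ FIRST(F)), so stop here.
FIRST(F y) = { '+', 'y' }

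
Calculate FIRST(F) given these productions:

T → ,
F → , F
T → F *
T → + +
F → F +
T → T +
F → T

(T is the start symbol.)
To compute FIRST(F), examine every production with F on the left-hand side, reading each right-hand side left to right until a non-nullable symbol is reached.

FIRST sets of the other non-terminals involved (by the same procedure, iterated to a fixed point):
  FIRST(T) = { '+', ',' }

From F → , F:
  - ',' is a terminal: add ',' and stop
From F → F +:
  - F is the symbol being defined: contributes nothing new
    F is not nullable, so stop
From F → T:
  - T is a non-terminal: add FIRST(T) \ {ε} = { '+', ',' }
    T is not nullable, so stop

Collecting: FIRST(F) = { '+', ',' }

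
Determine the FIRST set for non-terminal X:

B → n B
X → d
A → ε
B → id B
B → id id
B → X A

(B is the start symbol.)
{ 'd' }

From X → d:
  - d is a terminal: add 'd' and stop

Collecting: FIRST(X) = { 'd' }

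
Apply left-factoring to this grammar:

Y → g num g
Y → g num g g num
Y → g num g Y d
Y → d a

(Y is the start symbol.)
Y → g num g Y'
Y' → ε
Y' → g num
Y' → Y d
Y → d a

Left-factoring transforms A → αβ₁ | αβ₂ into A → αA' and A' → β₁ | β₂
(α is the longest common prefix among the alternatives). Repeat until
no nonterminal has two alternatives with a common prefix.

Round 1: Y has alternatives sharing prefix 'g num g'. Introduce Y': Y → g num g Y'
  Add: Y' → ε
  Add: Y' → g num
  Add: Y' → Y d

No remaining common prefixes — done.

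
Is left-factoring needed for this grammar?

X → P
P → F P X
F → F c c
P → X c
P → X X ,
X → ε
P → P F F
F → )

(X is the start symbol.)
Yes, P has productions with common prefix 'X'

Left-factoring is needed when two productions for the same non-terminal
share a common prefix on the right-hand side.

Productions for X:
  X → P
  X → ε
Productions for P:
  P → F P X
  P → X c
  P → X X ,
  P → P F F
Productions for F:
  F → F c c
  F → )

Found common prefix 'X' in productions for P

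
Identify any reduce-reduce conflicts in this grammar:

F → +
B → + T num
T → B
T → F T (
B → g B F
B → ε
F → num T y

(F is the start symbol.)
Augment with F' → F and build the canonical LR(0) collection (I0 = CLOSURE({[F' → . F]}), then GOTO on every symbol after a dot until no new states appear). It has 17 states:
  I0: { [F → . +], [F → . num T y], [F' → . F] }  — shift
  I1: { [F → + .] }  — reduce
  I2: { [F' → F .] }  — accept
  I3: { [B → . + T num], [B → . g B F], [B → .], [F → . +], [F → . num T y], [F → num . T y], [T → . B], [T → . F T (] }  — shift, reduce
  I4: { [B → + . T num], [B → . + T num], [B → . g B F], [B → .], [F → + .], [F → . +], [F → . num T y], [T → . B], [T → . F T (] }  — shift, 2 reduces
  I5: { [T → B .] }  — reduce
  I6: { [B → . + T num], [B → . g B F], [B → .], [F → . +], [F → . num T y], [T → . B], [T → . F T (], [T → F . T (] }  — shift, reduce
  I7: { [F → num T . y] }  — shift
  I8: { [B → . + T num], [B → . g B F], [B → .], [B → g . B F] }  — shift, reduce
  I9: { [B → + . T num], [B → . + T num], [B → . g B F], [B → .], [F → . +], [F → . num T y], [T → . B], [T → . F T (] }  — shift, reduce
  I10: { [B → g B . F], [F → . +], [F → . num T y] }  — shift
  I11: { [B → g B F .] }  — reduce
  I12: { [B → + T . num] }  — shift
  I13: { [B → + T num .] }  — reduce
  I14: { [F → num T y .] }  — reduce
  I15: { [T → F T . (] }  — shift
  I16: { [T → F T ( .] }  — reduce

I4 contains complete items [B → .], [F → + .] — reduce-reduce conflict.

Answer: Yes — I4: [B → .] vs [F → + .]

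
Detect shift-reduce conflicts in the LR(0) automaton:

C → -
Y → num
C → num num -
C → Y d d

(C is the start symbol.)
Yes — I4: [Y → num .] vs [C → num . num -]

A shift-reduce conflict occurs when an LR(0) state has both:
  - a complete (reduce) item [A → α .] (dot at the end), and
  - a shift item [B → β . c γ] (dot before a terminal).

Augment with C' → C and build the canonical LR(0) collection (I0 = CLOSURE({[C' → . C]}), then GOTO on every symbol after a dot until no new states appear). It has 9 states:
  I0: { [C → . -], [C → . Y d d], [C → . num num -], [C' → . C], [Y → . num] }  — shift
  I1: { [C → - .] }  — reduce
  I2: { [C' → C .] }  — accept
  I3: { [C → Y . d d] }  — shift
  I4: { [C → num . num -], [Y → num .] }  — shift, reduce
  I5: { [C → num num . -] }  — shift
  I6: { [C → num num - .] }  — reduce
  I7: { [C → Y d . d] }  — shift
  I8: { [C → Y d d .] }  — reduce

I4 contains reduce item [Y → num .] and shift item [C → num . num -] — shift-reduce conflict.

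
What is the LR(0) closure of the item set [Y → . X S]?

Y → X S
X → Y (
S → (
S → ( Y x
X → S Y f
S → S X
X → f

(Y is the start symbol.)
To compute CLOSURE, for each item [A → α.Bβ] where B is a non-terminal, add [B → .γ] for all productions B → γ; repeat for the newly added items until nothing changes.

Start with: [Y → . X S]
  [Y → . X S] has the dot before X: add [X → . Y (], [X → . S Y f], [X → . f]
  [X → . Y (] has the dot before Y: all Y-items already present
  [X → . S Y f] has the dot before S: add [S → . (], [S → . ( Y x], [S → . S X]
No further items can be added.

CLOSURE = { [S → . ( Y x], [S → . (], [S → . S X], [X → . S Y f], [X → . Y (], [X → . f], [Y → . X S] }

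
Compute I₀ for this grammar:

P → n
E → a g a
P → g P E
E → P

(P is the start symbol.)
First, augment the grammar with P' → P
I₀ = CLOSURE({ [P' → . P] }):
  [P' → . P] has the dot before P: add [P → . n], [P → . g P E]
No further items can be added.

I₀ = { [P → . g P E], [P → . n], [P' → . P] }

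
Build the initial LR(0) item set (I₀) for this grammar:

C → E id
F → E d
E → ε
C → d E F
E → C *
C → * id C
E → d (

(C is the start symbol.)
First, augment the grammar with C' → C
I₀ = CLOSURE({ [C' → . C] }):
  [C' → . C] has the dot before C: add [C → . E id], [C → . d E F], [C → . * id C]
  [C → . E id] has the dot before E: add [E → .], [E → . C *], [E → . d (]
No further items can be added.

I₀ = { [C → . * id C], [C → . E id], [C → . d E F], [C' → . C], [E → . C *], [E → . d (], [E → .] }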